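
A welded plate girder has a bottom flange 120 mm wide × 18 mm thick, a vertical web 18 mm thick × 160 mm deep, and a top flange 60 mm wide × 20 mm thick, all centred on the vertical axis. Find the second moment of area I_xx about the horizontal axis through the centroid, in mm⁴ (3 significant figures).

I_xx ≈ 3.19 × 10⁷ mm⁴

Break the section into simple shapes (no overlaps), measuring from the bottom-left corner of the bounding box.
Bottom plate: 120 × 18, A = 2 160 mm², y = 9 mm, Ī = 58 320 mm⁴.
Web plate: 18 × 160, A = 2 880 mm², y = 98 mm, Ī = 6 144 000 mm⁴.
Top plate: 60 × 20, A = 1 200 mm², y = 188 mm, Ī = 40 000 mm⁴.
Centroid: ȳ = ΣA·y / ΣA = 84.5 mm.
Transfer each piece to the horizontal axis through the centroid using Ī + A·d² with d = y − 84.5:
  bottom plate: d = -75.5 mm → contributes +12 370 860 mm⁴
  web plate: d = 13.5 mm → contributes +6 668 880 mm⁴
  top plate: d = 103.5 mm → contributes +12 894 700 mm⁴
Total I = 31 934 440 mm⁴.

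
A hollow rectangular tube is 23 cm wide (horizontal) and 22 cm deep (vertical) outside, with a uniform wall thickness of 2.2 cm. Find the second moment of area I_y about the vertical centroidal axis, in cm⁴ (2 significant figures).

Break the section into simple shapes (no overlaps), measuring from the bottom-left corner of the bounding box.
Outer rectangle: 23 × 22, A = 506 cm², x = 11.5 cm, Ī = 22 306 cm⁴.
Inner void (subtracted): 18.6 × 17.6, A = 327.4 cm², x = 11.5 cm, Ī = 9 438 cm⁴.
By symmetry the centroid is at mid-width, x̄ = 11.5 cm.
All pieces are centred on the vertical centroidal axis, so I = ΣĪ (holes subtracted) = 12 868 cm⁴.

I_y ≈ 1.3 × 10⁴ cm⁴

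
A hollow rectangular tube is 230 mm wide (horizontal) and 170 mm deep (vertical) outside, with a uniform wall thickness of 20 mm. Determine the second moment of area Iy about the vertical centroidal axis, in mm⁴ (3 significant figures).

Split into non-overlapping primitives; take the origin at the lower-left of the bounding box.
Outer rectangle: 230 × 170, A = 39 100 mm², x = 115 mm, Ī = 172 365 833 mm⁴.
Inner void (subtracted): 190 × 130, A = 24 700 mm², x = 115 mm, Ī = 74 305 833 mm⁴.
By symmetry the centroid is at mid-width, x̄ = 115 mm.
All pieces are centred on the vertical centroidal axis, so I = ΣĪ (holes subtracted) = 98 060 000 mm⁴.

Iy ≈ 9.81 × 10⁷ mm⁴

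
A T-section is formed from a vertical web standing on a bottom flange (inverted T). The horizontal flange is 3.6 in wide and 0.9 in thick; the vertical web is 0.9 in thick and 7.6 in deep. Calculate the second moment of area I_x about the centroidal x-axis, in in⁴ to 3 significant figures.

Decompose the section into non-overlapping parts with the origin at the bottom-left of its bounding rectangle.
Flange: 3.6 × 0.9, A = 3.24 in², y = 0.45 in, Ī = 0.2187 in⁴.
Web: 0.9 × 7.6, A = 6.84 in², y = 4.7 in, Ī = 32.923 in⁴.
Centroid: ȳ = ΣA·y / ΣA = 3.3339 in.
Transfer each piece to the centroidal x-axis using Ī + A·d² with d = y − 3.3339:
  flange: d = -2.8839 in → contributes +27.166 in⁴
  web: d = 1.3661 in → contributes +45.688 in⁴
Total I = 72.854 in⁴.

I_x ≈ 72.9 in⁴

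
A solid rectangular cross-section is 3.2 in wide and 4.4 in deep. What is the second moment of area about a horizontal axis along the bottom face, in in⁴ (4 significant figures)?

The section: 3.2 × 4.4, A = 14.08 in², y = 2.2 in, Ī = 22.7157 in⁴.
Transfer it to a horizontal axis along the bottom face using Ī + A·d² with d = y − 0:
  the section: d = 2.2 in → contributes +90.8629 in⁴
Total I = 90.8629 in⁴.

I_base ≈ 90.86 in⁴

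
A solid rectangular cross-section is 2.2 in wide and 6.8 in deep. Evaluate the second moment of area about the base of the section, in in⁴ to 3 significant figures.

The section: 2.2 × 6.8, A = 14.96 in², y = 3.4 in, Ī = 57.646 in⁴.
Transfer it to a horizontal axis along the bottom face using Ī + A·d² with d = y − 0:
  the section: d = 3.4 in → contributes +230.58 in⁴
Total I = 230.58 in⁴.

I_base ≈ 231 in⁴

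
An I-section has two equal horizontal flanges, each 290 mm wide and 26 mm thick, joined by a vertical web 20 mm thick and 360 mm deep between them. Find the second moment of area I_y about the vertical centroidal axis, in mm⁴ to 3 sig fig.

Decompose the section into non-overlapping parts with the origin at the bottom-left of its bounding rectangle.
Bottom flange: 290 × 26, A = 7 540 mm², x = 145 mm, Ī = 52 842 833 mm⁴.
Web: 20 × 360, A = 7 200 mm², x = 145 mm, Ī = 240 000 mm⁴.
Top flange: 290 × 26, A = 7 540 mm², x = 145 mm, Ī = 52 842 833 mm⁴.
By symmetry the centroid is at mid-width, x̄ = 145 mm.
All pieces are centred on the vertical centroidal axis, so I = ΣĪ = 105 925 667 mm⁴.

I_y ≈ 1.06 × 10⁸ mm⁴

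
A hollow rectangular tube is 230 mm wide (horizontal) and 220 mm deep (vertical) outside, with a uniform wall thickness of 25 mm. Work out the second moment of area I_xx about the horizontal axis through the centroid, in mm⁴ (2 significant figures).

Decompose the section into non-overlapping parts with the origin at the bottom-left of its bounding rectangle.
Outer rectangle: 230 × 220, A = 50 600 mm², y = 110 mm, Ī = 204 086 667 mm⁴.
Inner void (subtracted): 180 × 170, A = 30 600 mm², y = 110 mm, Ī = 73 695 000 mm⁴.
By symmetry the centroid is at mid-height, ȳ = 110 mm.
All pieces are centred on the horizontal axis through the centroid, so I = ΣĪ (holes subtracted) = 130 391 667 mm⁴.

I_xx ≈ 1.3 × 10⁸ mm⁴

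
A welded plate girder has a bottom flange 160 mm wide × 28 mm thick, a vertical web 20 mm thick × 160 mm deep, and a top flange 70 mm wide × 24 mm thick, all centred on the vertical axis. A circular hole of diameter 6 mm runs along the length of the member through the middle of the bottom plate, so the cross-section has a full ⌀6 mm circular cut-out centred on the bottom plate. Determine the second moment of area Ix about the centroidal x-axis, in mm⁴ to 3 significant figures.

Split into non-overlapping primitives; take the origin at the lower-left of the bounding box.
Bottom plate: 160 × 28, A = 4 480 mm², y = 14 mm, Ī = 292 693 mm⁴.
Web plate: 20 × 160, A = 3 200 mm², y = 108 mm, Ī = 6 826 667 mm⁴.
Top plate: 70 × 24, A = 1 680 mm², y = 200 mm, Ī = 80 640 mm⁴.
Hole (subtracted): ⌀6, A = 28.274 mm², y = 14 mm, Ī = 63.617 mm⁴.
Centroid: ȳ = ΣA·y / ΣA = 79.72 mm.
Transfer each piece to the centroidal x-axis using Ī + A·d² with d = y − 79.72:
  bottom plate: d = -65.72 mm → contributes +19 642 280 mm⁴
  web plate: d = 28.28 mm → contributes +9 385 913 mm⁴
  top plate: d = 120.28 mm → contributes +24 385 711 mm⁴
  hole: d = -65.72 mm → contributes −122 183 mm⁴
Total I = 53 291 721 mm⁴.

Ix ≈ 5.33 × 10⁷ mm⁴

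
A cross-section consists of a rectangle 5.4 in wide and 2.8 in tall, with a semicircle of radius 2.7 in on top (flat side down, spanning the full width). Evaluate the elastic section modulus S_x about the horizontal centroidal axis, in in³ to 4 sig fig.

Treat the section as a set of non-overlapping primitives; coordinates are from the bounding-box lower-left.
Rectangular body: 5.4 × 2.8, A = 15.12 in², y = 1.4 in, Ī = 9.8784 in⁴.
Semicircular cap: semicircle r = 2.7, A = 11.4511 in², y = 3.94592 in, Ī = 5.83293 in⁴.
Centroid: ȳ = ΣA·y / ΣA = 2.49719 in.
Transfer each piece to the horizontal centroidal axis using Ī + A·d² with d = y − 2.49719:
  rectangular body: d = -1.09719 in → contributes +28.0802 in⁴
  semicircular cap: d = 1.44873 in → contributes +29.8666 in⁴
Total I = 57.9468 in⁴.
Extreme fibre distance c = 3.00281 in; S = I/c = 19.2975 in³.

S_x ≈ 19.30 in³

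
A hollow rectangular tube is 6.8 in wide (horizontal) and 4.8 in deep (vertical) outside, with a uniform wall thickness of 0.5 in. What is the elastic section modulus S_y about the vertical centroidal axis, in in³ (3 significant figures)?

Break the section into simple shapes (no overlaps), measuring from the bottom-left corner of the bounding box.
Outer rectangle: 6.8 × 4.8, A = 32.64 in², x = 3.4 in, Ī = 125.77 in⁴.
Inner void (subtracted): 5.8 × 3.8, A = 22.04 in², x = 3.4 in, Ī = 61.785 in⁴.
By symmetry the centroid is at mid-width, x̄ = 3.4 in.
All pieces are centred on the vertical centroidal axis, so I = ΣĪ (holes subtracted) = 63.987 in⁴.
Extreme fibre distance c = 3.4 in; S = I/c = 18.82 in³.

S_y ≈ 18.8 in³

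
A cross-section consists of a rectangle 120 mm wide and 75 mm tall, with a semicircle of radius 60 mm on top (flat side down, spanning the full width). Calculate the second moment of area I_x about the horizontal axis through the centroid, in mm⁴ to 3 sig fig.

Decompose the section into non-overlapping parts with the origin at the bottom-left of its bounding rectangle.
Rectangular body: 120 × 75, A = 9 000 mm², y = 37.5 mm, Ī = 4 218 750 mm⁴.
Semicircular cap: semicircle r = 60, A = 5654.9 mm², y = 100.46 mm, Ī = 1 422 450 mm⁴.
Centroid: ȳ = ΣA·y / ΣA = 61.796 mm.
Transfer each piece to the horizontal axis through the centroid using Ī + A·d² with d = y − 61.796:
  rectangular body: d = -24.296 mm → contributes +9 531 496 mm⁴
  semicircular cap: d = 38.669 mm → contributes +9 877 948 mm⁴
Total I = 19 409 444 mm⁴.

I_x ≈ 1.94 × 10⁷ mm⁴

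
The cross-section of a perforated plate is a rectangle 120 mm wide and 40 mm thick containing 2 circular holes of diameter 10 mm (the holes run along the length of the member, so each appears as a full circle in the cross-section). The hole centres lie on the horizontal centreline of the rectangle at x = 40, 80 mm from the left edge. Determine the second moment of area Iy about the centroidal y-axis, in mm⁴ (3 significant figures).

Decompose the section into non-overlapping parts with the origin at the bottom-left of its bounding rectangle.
Plate: 120 × 40, A = 4 800 mm², x = 60 mm, Ī = 5 760 000 mm⁴.
Hole 1 (subtracted): ⌀10, A = 78.54 mm², x = 40 mm, Ī = 490.87 mm⁴.
Hole 2 (subtracted): ⌀10, A = 78.54 mm², x = 80 mm, Ī = 490.87 mm⁴.
By symmetry the centroid is at mid-width, x̄ = 60 mm.
Transfer each piece to the centroidal y-axis using Ī + A·d² with d = x − 60:
  plate: d = 0 mm → contributes +5 760 000 mm⁴
  hole 1: d = -20 mm → contributes −31 907 mm⁴
  hole 2: d = 20 mm → contributes −31 907 mm⁴
Total I = 5 696 186 mm⁴.

Iy ≈ 5.70 × 10⁶ mm⁴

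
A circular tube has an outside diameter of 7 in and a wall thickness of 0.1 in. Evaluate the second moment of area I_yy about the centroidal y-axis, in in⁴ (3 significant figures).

Decompose the section into non-overlapping parts with the origin at the bottom-left of its bounding rectangle.
Outer circle: ⌀7, A = 38.485 in², x = 3.5 in, Ī = 117.86 in⁴.
Bore (subtracted): ⌀6.8, A = 36.317 in², x = 3.5 in, Ī = 104.96 in⁴.
By symmetry the centroid is at mid-width, x̄ = 3.5 in.
All pieces are centred on the centroidal y-axis, so I = ΣĪ (holes subtracted) = 12.903 in⁴.

I_yy ≈ 12.9 in⁴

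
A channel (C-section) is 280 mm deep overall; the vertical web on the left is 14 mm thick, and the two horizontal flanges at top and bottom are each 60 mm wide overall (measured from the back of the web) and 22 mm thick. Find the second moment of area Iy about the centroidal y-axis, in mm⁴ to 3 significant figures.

Split into non-overlapping primitives; take the origin at the lower-left of the bounding box.
Web: 14 × 280, A = 3 920 mm², x = 7 mm, Ī = 64 027 mm⁴.
Top flange (beyond web): 46 × 22, A = 1 012 mm², x = 37 mm, Ī = 178 449 mm⁴.
Bottom flange (beyond web): 46 × 22, A = 1 012 mm², x = 37 mm, Ī = 178 449 mm⁴.
Centroid: x̄ = ΣA·x / ΣA = 17.215 mm.
Transfer each piece to the centroidal y-axis using Ī + A·d² with d = x − 17.215:
  web: d = -10.215 mm → contributes +473 091 mm⁴
  top flange (beyond web): d = 19.785 mm → contributes +574 579 mm⁴
  bottom flange (beyond web): d = 19.785 mm → contributes +574 579 mm⁴
Total I = 1 622 250 mm⁴.

Iy ≈ 1.62 × 10⁶ mm⁴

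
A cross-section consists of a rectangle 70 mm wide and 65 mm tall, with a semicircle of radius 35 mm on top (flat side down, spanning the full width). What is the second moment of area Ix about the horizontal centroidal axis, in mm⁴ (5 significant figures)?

Split into non-overlapping primitives; take the origin at the lower-left of the bounding box.
Rectangular body: 70 × 65, A = 4 550 mm², y = 32.5 mm, Ī = 1 601 979 mm⁴.
Semicircular cap: semicircle r = 35, A = 1924.226 mm², y = 79.85446 mm, Ī = 164 704 mm⁴.
Centroid: ȳ = ΣA·y / ΣA = 46.57437 mm.
Transfer each piece to the horizontal centroidal axis using Ī + A·d² with d = y − 46.57437:
  rectangular body: d = -14.07437 mm → contributes +2 503 279 mm⁴
  semicircular cap: d = 33.28009 mm → contributes +2 295 908 mm⁴
Total I = 4 799 187 mm⁴.

Ix ≈ 4.7992 × 10⁶ mm⁴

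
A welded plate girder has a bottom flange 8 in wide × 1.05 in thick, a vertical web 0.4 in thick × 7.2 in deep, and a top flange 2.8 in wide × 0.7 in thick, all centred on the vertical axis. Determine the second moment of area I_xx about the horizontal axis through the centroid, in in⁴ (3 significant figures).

I_xx ≈ 132 in⁴

Decompose the section into non-overlapping parts with the origin at the bottom-left of its bounding rectangle.
Bottom plate: 8 × 1.05, A = 8.4 in², y = 0.525 in, Ī = 0.77175 in⁴.
Web plate: 0.4 × 7.2, A = 2.88 in², y = 4.65 in, Ī = 12.442 in⁴.
Top plate: 2.8 × 0.7, A = 1.96 in², y = 8.6 in, Ī = 0.080033 in⁴.
Centroid: ȳ = ΣA·y / ΣA = 2.6177 in.
Transfer each piece to the horizontal axis through the centroid using Ī + A·d² with d = y − 2.6177:
  bottom plate: d = -2.0927 in → contributes +37.558 in⁴
  web plate: d = 2.0323 in → contributes +24.337 in⁴
  top plate: d = 5.9823 in → contributes +70.225 in⁴
Total I = 132.12 in⁴.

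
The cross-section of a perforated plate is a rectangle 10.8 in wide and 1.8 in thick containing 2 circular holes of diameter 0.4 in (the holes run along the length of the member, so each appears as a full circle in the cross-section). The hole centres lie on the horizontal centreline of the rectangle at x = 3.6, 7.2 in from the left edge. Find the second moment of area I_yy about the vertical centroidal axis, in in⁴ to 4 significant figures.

Decompose the section into non-overlapping parts with the origin at the bottom-left of its bounding rectangle.
Plate: 10.8 × 1.8, A = 19.44 in², x = 5.4 in, Ī = 188.957 in⁴.
Hole 1 (subtracted): ⌀0.4, A = 0.125664 in², x = 3.6 in, Ī = 0.00125664 in⁴.
Hole 2 (subtracted): ⌀0.4, A = 0.125664 in², x = 7.2 in, Ī = 0.00125664 in⁴.
By symmetry the centroid is at mid-width, x̄ = 5.4 in.
Transfer each piece to the vertical centroidal axis using Ī + A·d² with d = x − 5.4:
  plate: d = 0 in → contributes +188.957 in⁴
  hole 1: d = -1.8 in → contributes −0.408407 in⁴
  hole 2: d = 1.8 in → contributes −0.408407 in⁴
Total I = 188.14 in⁴.

I_yy ≈ 188.1 in⁴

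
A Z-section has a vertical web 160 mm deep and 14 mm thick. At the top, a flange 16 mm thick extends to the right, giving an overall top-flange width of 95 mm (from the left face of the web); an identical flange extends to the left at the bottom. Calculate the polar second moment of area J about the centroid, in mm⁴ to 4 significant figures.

J ≈ 2.557 × 10⁷ mm⁴

Decompose the section into non-overlapping parts with the origin at the bottom-left of its bounding rectangle.
Web: 14 × 160, A = 2 240 mm², y = 80 mm, Ī = 4 778 667 mm⁴.
Top flange (beyond web): 81 × 16, A = 1 296 mm², y = 152 mm, Ī = 27 648 mm⁴.
Bottom flange (beyond web): 81 × 16, A = 1 296 mm², y = 8 mm, Ī = 27 648 mm⁴.
Centroid: ȳ = ΣA·y / ΣA = 80 mm.
Transfer each piece to the centroidal x-axis using Ī + A·d² with d = y − 80:
  web: d = 0 mm → contributes +4 778 667 mm⁴
  top flange (beyond web): d = 72 mm → contributes +6 746 112 mm⁴
  bottom flange (beyond web): d = -72 mm → contributes +6 746 112 mm⁴
Total I = 18 270 891 mm⁴.
For the y-axis: x̄ = 88 mm.
Repeating about the centroidal y-axis gives I_y = 7 301 963 mm⁴.
Polar second moment: J = I_x + I_y = 25 572 853 mm⁴.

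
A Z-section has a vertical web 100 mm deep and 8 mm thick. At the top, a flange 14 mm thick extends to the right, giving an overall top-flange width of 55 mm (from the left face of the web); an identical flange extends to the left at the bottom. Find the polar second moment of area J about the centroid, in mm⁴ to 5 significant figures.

Treat the section as a set of non-overlapping primitives; coordinates are from the bounding-box lower-left.
Web: 8 × 100, A = 800 mm², y = 50 mm, Ī = 666666.7 mm⁴.
Top flange (beyond web): 47 × 14, A = 658 mm², y = 93 mm, Ī = 10747.33 mm⁴.
Bottom flange (beyond web): 47 × 14, A = 658 mm², y = 7 mm, Ī = 10747.33 mm⁴.
Centroid: ȳ = ΣA·y / ΣA = 50 mm.
Transfer each piece to the centroidal x-axis using Ī + A·d² with d = y − 50:
  web: d = 0 mm → contributes +666666.7 mm⁴
  top flange (beyond web): d = 43 mm → contributes +1 227 389 mm⁴
  bottom flange (beyond web): d = -43 mm → contributes +1 227 389 mm⁴
Total I = 3 121 445 mm⁴.
For the y-axis: x̄ = 51 mm.
Repeating about the centroidal y-axis gives I_y = 1 241 745 mm⁴.
Polar second moment: J = I_x + I_y = 4 363 191 mm⁴.

J ≈ 4.3632 × 10⁶ mm⁴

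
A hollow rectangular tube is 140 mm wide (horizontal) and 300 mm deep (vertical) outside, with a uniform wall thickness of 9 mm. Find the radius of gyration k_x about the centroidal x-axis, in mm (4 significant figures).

k_x ≈ 107.0 mm

Split into non-overlapping primitives; take the origin at the lower-left of the bounding box.
Outer rectangle: 140 × 300, A = 42 000 mm², y = 150 mm, Ī = 315 000 000 mm⁴.
Inner void (subtracted): 122 × 282, A = 34 404 mm², y = 150 mm, Ī = 227 995 308 mm⁴.
By symmetry the centroid is at mid-height, ȳ = 150 mm.
All pieces are centred on the centroidal x-axis, so I = ΣĪ (holes subtracted) = 87 004 692 mm⁴.
Radius of gyration: k = √(I/A) = √(87 004 692 / 7 596) = 107.023 mm.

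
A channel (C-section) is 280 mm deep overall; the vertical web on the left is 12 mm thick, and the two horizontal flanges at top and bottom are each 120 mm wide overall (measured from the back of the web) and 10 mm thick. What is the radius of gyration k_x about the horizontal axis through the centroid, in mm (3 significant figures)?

Split into non-overlapping primitives; take the origin at the lower-left of the bounding box.
Web: 12 × 280, A = 3 360 mm², y = 140 mm, Ī = 21 952 000 mm⁴.
Top flange (beyond web): 108 × 10, A = 1 080 mm², y = 275 mm, Ī = 9 000 mm⁴.
Bottom flange (beyond web): 108 × 10, A = 1 080 mm², y = 5 mm, Ī = 9 000 mm⁴.
By symmetry the centroid is at mid-height, ȳ = 140 mm.
Transfer each piece to the horizontal axis through the centroid using Ī + A·d² with d = y − 140:
  web: d = 0 mm → contributes +21 952 000 mm⁴
  top flange (beyond web): d = 135 mm → contributes +19 692 000 mm⁴
  bottom flange (beyond web): d = -135 mm → contributes +19 692 000 mm⁴
Total I = 61 336 000 mm⁴.
Radius of gyration: k = √(I/A) = √(61 336 000 / 5 520) = 105.41 mm.

k_x ≈ 105 mm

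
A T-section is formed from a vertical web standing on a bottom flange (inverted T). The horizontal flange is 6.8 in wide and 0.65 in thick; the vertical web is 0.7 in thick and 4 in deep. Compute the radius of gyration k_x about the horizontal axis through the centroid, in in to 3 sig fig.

Treat the section as a set of non-overlapping primitives; coordinates are from the bounding-box lower-left.
Flange: 6.8 × 0.65, A = 4.42 in², y = 0.325 in, Ī = 0.15562 in⁴.
Web: 0.7 × 4, A = 2.8 in², y = 2.65 in, Ī = 3.7333 in⁴.
Centroid: ȳ = ΣA·y / ΣA = 1.2267 in.
Transfer each piece to the horizontal axis through the centroid using Ī + A·d² with d = y − 1.2267:
  flange: d = -0.90166 in → contributes +3.7491 in⁴
  web: d = 1.4233 in → contributes +9.4058 in⁴
Total I = 13.155 in⁴.
Radius of gyration: k = √(I/A) = √(13.155 / 7.22) = 1.3498 in.

k_x ≈ 1.35 in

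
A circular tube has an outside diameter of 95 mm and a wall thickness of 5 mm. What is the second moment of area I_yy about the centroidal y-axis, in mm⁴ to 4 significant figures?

I_yy ≈ 1.436 × 10⁶ mm⁴

Decompose the section into non-overlapping parts with the origin at the bottom-left of its bounding rectangle.
Outer circle: ⌀95, A = 7088.22 mm², x = 47.5 mm, Ī = 3 998 198 mm⁴.
Bore (subtracted): ⌀85, A = 5674.5 mm², x = 47.5 mm, Ī = 2 562 392 mm⁴.
By symmetry the centroid is at mid-width, x̄ = 47.5 mm.
All pieces are centred on the centroidal y-axis, so I = ΣĪ (holes subtracted) = 1 435 806 mm⁴.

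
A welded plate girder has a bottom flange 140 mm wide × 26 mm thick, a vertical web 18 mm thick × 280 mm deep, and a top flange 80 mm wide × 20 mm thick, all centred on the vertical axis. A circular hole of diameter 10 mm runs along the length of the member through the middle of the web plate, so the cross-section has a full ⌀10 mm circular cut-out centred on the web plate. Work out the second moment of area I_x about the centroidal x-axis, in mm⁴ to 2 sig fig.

Decompose the section into non-overlapping parts with the origin at the bottom-left of its bounding rectangle.
Bottom plate: 140 × 26, A = 3 640 mm², y = 13 mm, Ī = 205 053 mm⁴.
Web plate: 18 × 280, A = 5 040 mm², y = 166 mm, Ī = 32 928 000 mm⁴.
Top plate: 80 × 20, A = 1 600 mm², y = 316 mm, Ī = 53 333 mm⁴.
Hole (subtracted): ⌀10, A = 78.54 mm², y = 166 mm, Ī = 490.9 mm⁴.
Centroid: ȳ = ΣA·y / ΣA = 134.9 mm.
Transfer each piece to the centroidal x-axis using Ī + A·d² with d = y − 134.9:
  bottom plate: d = -121.9 mm → contributes +54 324 086 mm⁴
  web plate: d = 31.07 mm → contributes +37 792 130 mm⁴
  top plate: d = 181.1 mm → contributes +52 509 249 mm⁴
  hole: d = 31.07 mm → contributes −76 290 mm⁴
Total I = 144 549 174 mm⁴.

I_x ≈ 1.4 × 10⁸ mm⁴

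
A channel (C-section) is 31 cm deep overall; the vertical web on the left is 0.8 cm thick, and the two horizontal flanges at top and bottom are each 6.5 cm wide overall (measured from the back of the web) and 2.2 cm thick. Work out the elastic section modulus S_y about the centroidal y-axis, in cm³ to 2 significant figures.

Treat the section as a set of non-overlapping primitives; coordinates are from the bounding-box lower-left.
Web: 0.8 × 31, A = 24.8 cm², x = 0.4 cm, Ī = 1.323 cm⁴.
Top flange (beyond web): 5.7 × 2.2, A = 12.54 cm², x = 3.65 cm, Ī = 33.95 cm⁴.
Bottom flange (beyond web): 5.7 × 2.2, A = 12.54 cm², x = 3.65 cm, Ī = 33.95 cm⁴.
Centroid: x̄ = ΣA·x / ΣA = 2.034 cm.
Transfer each piece to the centroidal y-axis using Ī + A·d² with d = x − 2.034:
  web: d = -1.634 cm → contributes +67.55 cm⁴
  top flange (beyond web): d = 1.616 cm → contributes +66.69 cm⁴
  bottom flange (beyond web): d = 1.616 cm → contributes +66.69 cm⁴
Total I = 200.9 cm⁴.
Extreme fibre distance c = 4.466 cm; S = I/c = 44.99 cm³.

S_y ≈ 45 cm³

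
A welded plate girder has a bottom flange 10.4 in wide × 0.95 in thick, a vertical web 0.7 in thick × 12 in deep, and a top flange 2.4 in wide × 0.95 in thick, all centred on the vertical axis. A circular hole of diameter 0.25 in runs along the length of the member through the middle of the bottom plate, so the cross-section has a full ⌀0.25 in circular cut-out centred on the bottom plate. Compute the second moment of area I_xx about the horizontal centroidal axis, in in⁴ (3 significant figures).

I_xx ≈ 493 in⁴

Treat the section as a set of non-overlapping primitives; coordinates are from the bounding-box lower-left.
Bottom plate: 10.4 × 0.95, A = 9.88 in², y = 0.475 in, Ī = 0.74306 in⁴.
Web plate: 0.7 × 12, A = 8.4 in², y = 6.95 in, Ī = 100.8 in⁴.
Top plate: 2.4 × 0.95, A = 2.28 in², y = 13.425 in, Ī = 0.17148 in⁴.
Hole (subtracted): ⌀0.25, A = 0.049087 in², y = 0.475 in, Ī = 0.00019175 in⁴.
Centroid: ȳ = ΣA·y / ΣA = 4.5663 in.
Transfer each piece to the horizontal centroidal axis using Ī + A·d² with d = y − 4.5663:
  bottom plate: d = -4.0913 in → contributes +166.12 in⁴
  web plate: d = 2.3837 in → contributes +148.53 in⁴
  top plate: d = 8.8587 in → contributes +179.1 in⁴
  hole: d = -4.0913 in → contributes −0.82185 in⁴
Total I = 492.93 in⁴.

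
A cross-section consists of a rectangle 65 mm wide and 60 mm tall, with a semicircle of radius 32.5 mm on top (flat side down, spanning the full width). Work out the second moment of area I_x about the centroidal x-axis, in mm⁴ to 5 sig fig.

I_x ≈ 3.5248 × 10⁶ mm⁴

Break the section into simple shapes (no overlaps), measuring from the bottom-left corner of the bounding box.
Rectangular body: 65 × 60, A = 3 900 mm², y = 30 mm, Ī = 1 170 000 mm⁴.
Semicircular cap: semicircle r = 32.5, A = 1659.154 mm², y = 73.79343 mm, Ī = 122451.9 mm⁴.
Centroid: ȳ = ΣA·y / ΣA = 43.07034 mm.
Transfer each piece to the centroidal x-axis using Ī + A·d² with d = y − 43.07034:
  rectangular body: d = -13.07034 mm → contributes +1 836 252 mm⁴
  semicircular cap: d = 30.72309 mm → contributes +1 688 541 mm⁴
Total I = 3 524 792 mm⁴.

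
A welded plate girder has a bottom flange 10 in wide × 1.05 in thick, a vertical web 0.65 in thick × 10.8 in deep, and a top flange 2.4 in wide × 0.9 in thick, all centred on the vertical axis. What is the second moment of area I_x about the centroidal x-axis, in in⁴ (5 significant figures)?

Break the section into simple shapes (no overlaps), measuring from the bottom-left corner of the bounding box.
Bottom plate: 10 × 1.05, A = 10.5 in², y = 0.525 in, Ī = 0.9646875 in⁴.
Web plate: 0.65 × 10.8, A = 7.02 in², y = 6.45 in, Ī = 68.2344 in⁴.
Top plate: 2.4 × 0.9, A = 2.16 in², y = 12.3 in, Ī = 0.1458 in⁴.
Centroid: ȳ = ΣA·y / ΣA = 3.930869 in.
Transfer each piece to the centroidal x-axis using Ī + A·d² with d = y − 3.930869:
  bottom plate: d = -3.405869 in → contributes +122.7641 in⁴
  web plate: d = 2.519131 in → contributes +112.7835 in⁴
  top plate: d = 8.369131 in → contributes +151.4373 in⁴
Total I = 386.9848 in⁴.

I_x ≈ 386.98 in⁴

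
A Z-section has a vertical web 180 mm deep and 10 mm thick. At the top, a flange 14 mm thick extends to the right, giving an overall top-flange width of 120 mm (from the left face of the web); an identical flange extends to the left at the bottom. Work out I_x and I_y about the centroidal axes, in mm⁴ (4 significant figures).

Decompose the section into non-overlapping parts with the origin at the bottom-left of its bounding rectangle.
Web: 10 × 180, A = 1 800 mm², y = 90 mm, Ī = 4 860 000 mm⁴.
Top flange (beyond web): 110 × 14, A = 1 540 mm², y = 173 mm, Ī = 25153.3 mm⁴.
Bottom flange (beyond web): 110 × 14, A = 1 540 mm², y = 7 mm, Ī = 25153.3 mm⁴.
Centroid: ȳ = ΣA·y / ΣA = 90 mm.
Transfer each piece to the centroidal x-axis using Ī + A·d² with d = y − 90:
  web: d = 0 mm → contributes +4 860 000 mm⁴
  top flange (beyond web): d = 83 mm → contributes +10 634 213 mm⁴
  bottom flange (beyond web): d = -83 mm → contributes +10 634 213 mm⁴
Total I = 26 128 427 mm⁴.
For the y-axis: x̄ = 115 mm.
Repeating about the centroidal y-axis gives I_y = 14 208 667 mm⁴.

I_x ≈ 2.613 × 10⁷ mm⁴, I_y ≈ 1.421 × 10⁷ mm⁴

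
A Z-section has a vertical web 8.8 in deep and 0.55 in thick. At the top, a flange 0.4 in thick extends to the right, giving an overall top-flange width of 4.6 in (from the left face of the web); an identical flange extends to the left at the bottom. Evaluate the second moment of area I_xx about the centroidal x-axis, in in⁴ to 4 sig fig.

I_xx ≈ 88.43 in⁴

Split into non-overlapping primitives; take the origin at the lower-left of the bounding box.
Web: 0.55 × 8.8, A = 4.84 in², y = 4.4 in, Ī = 31.2341 in⁴.
Top flange (beyond web): 4.05 × 0.4, A = 1.62 in², y = 8.6 in, Ī = 0.0216 in⁴.
Bottom flange (beyond web): 4.05 × 0.4, A = 1.62 in², y = 0.2 in, Ī = 0.0216 in⁴.
Centroid: ȳ = ΣA·y / ΣA = 4.4 in.
Transfer each piece to the centroidal x-axis using Ī + A·d² with d = y − 4.4:
  web: d = 0 in → contributes +31.2341 in⁴
  top flange (beyond web): d = 4.2 in → contributes +28.5984 in⁴
  bottom flange (beyond web): d = -4.2 in → contributes +28.5984 in⁴
Total I = 88.4309 in⁴.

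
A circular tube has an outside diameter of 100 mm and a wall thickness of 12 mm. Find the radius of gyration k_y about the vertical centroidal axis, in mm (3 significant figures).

Decompose the section into non-overlapping parts with the origin at the bottom-left of its bounding rectangle.
Outer circle: ⌀100, A = 7 854 mm², x = 50 mm, Ī = 4 908 739 mm⁴.
Bore (subtracted): ⌀76, A = 4536.5 mm², x = 50 mm, Ī = 1 637 662 mm⁴.
By symmetry the centroid is at mid-width, x̄ = 50 mm.
All pieces are centred on the vertical centroidal axis, so I = ΣĪ (holes subtracted) = 3 271 077 mm⁴.
Radius of gyration: k = √(I/A) = √(3 271 077 / 3317.5) = 31.401 mm.

k_y ≈ 31.4 mm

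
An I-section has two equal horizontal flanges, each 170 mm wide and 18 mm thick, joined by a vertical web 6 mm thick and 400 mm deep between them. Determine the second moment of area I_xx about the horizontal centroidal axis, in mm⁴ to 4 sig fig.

I_xx ≈ 2.995 × 10⁸ mm⁴

Treat the section as a set of non-overlapping primitives; coordinates are from the bounding-box lower-left.
Bottom flange: 170 × 18, A = 3 060 mm², y = 9 mm, Ī = 82 620 mm⁴.
Web: 6 × 400, A = 2 400 mm², y = 218 mm, Ī = 32 000 000 mm⁴.
Top flange: 170 × 18, A = 3 060 mm², y = 427 mm, Ī = 82 620 mm⁴.
By symmetry the centroid is at mid-height, ȳ = 218 mm.
Transfer each piece to the horizontal centroidal axis using Ī + A·d² with d = y − 218:
  bottom flange: d = -209 mm → contributes +133 746 480 mm⁴
  web: d = 0 mm → contributes +32 000 000 mm⁴
  top flange: d = 209 mm → contributes +133 746 480 mm⁴
Total I = 299 492 960 mm⁴.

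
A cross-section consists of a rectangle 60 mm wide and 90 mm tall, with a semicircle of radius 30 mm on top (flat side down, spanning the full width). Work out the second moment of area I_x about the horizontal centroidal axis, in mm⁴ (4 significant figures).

I_x ≈ 7.468 × 10⁶ mm⁴

Decompose the section into non-overlapping parts with the origin at the bottom-left of its bounding rectangle.
Rectangular body: 60 × 90, A = 5 400 mm², y = 45 mm, Ī = 3 645 000 mm⁴.
Semicircular cap: semicircle r = 30, A = 1413.72 mm², y = 102.732 mm, Ī = 88903.1 mm⁴.
Centroid: ȳ = ΣA·y / ΣA = 56.9784 mm.
Transfer each piece to the horizontal centroidal axis using Ī + A·d² with d = y − 56.9784:
  rectangular body: d = -11.9784 mm → contributes +4 419 800 mm⁴
  semicircular cap: d = 45.754 mm → contributes +3 048 421 mm⁴
Total I = 7 468 221 mm⁴.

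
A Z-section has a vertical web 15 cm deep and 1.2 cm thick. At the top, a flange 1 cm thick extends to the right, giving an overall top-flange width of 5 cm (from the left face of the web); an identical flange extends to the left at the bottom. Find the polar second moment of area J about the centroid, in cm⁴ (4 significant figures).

Treat the section as a set of non-overlapping primitives; coordinates are from the bounding-box lower-left.
Web: 1.2 × 15, A = 18 cm², y = 7.5 cm, Ī = 337.5 cm⁴.
Top flange (beyond web): 3.8 × 1, A = 3.8 cm², y = 14.5 cm, Ī = 0.316667 cm⁴.
Bottom flange (beyond web): 3.8 × 1, A = 3.8 cm², y = 0.5 cm, Ī = 0.316667 cm⁴.
Centroid: ȳ = ΣA·y / ΣA = 7.5 cm.
Transfer each piece to the centroidal x-axis using Ī + A·d² with d = y − 7.5:
  web: d = 0 cm → contributes +337.5 cm⁴
  top flange (beyond web): d = 7 cm → contributes +186.517 cm⁴
  bottom flange (beyond web): d = -7 cm → contributes +186.517 cm⁴
Total I = 710.533 cm⁴.
For the y-axis: x̄ = 4.4 cm.
Repeating about the centroidal y-axis gives I_y = 58.8053 cm⁴.
Polar second moment: J = I_x + I_y = 769.339 cm⁴.

J ≈ 769.3 cm⁴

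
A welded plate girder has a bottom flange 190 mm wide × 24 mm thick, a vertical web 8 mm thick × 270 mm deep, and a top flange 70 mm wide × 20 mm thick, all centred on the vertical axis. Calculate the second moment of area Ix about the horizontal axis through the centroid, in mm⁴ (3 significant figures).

Ix ≈ 1.14 × 10⁸ mm⁴

Decompose the section into non-overlapping parts with the origin at the bottom-left of its bounding rectangle.
Bottom plate: 190 × 24, A = 4 560 mm², y = 12 mm, Ī = 218 880 mm⁴.
Web plate: 8 × 270, A = 2 160 mm², y = 159 mm, Ī = 13 122 000 mm⁴.
Top plate: 70 × 20, A = 1 400 mm², y = 304 mm, Ī = 46 667 mm⁴.
Centroid: ȳ = ΣA·y / ΣA = 101.45 mm.
Transfer each piece to the horizontal axis through the centroid using Ī + A·d² with d = y − 101.45:
  bottom plate: d = -89.448 mm → contributes +36 703 413 mm⁴
  web plate: d = 57.552 mm → contributes +20 276 354 mm⁴
  top plate: d = 202.55 mm → contributes +57 484 748 mm⁴
Total I = 114 464 515 mm⁴.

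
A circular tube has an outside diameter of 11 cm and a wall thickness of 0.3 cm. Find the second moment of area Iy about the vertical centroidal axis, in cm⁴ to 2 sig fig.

Iy ≈ 140 cm⁴

Decompose the section into non-overlapping parts with the origin at the bottom-left of its bounding rectangle.
Outer circle: ⌀11, A = 95.03 cm², x = 5.5 cm, Ī = 718.7 cm⁴.
Bore (subtracted): ⌀10.4, A = 84.95 cm², x = 5.5 cm, Ī = 574.3 cm⁴.
By symmetry the centroid is at mid-width, x̄ = 5.5 cm.
All pieces are centred on the vertical centroidal axis, so I = ΣĪ (holes subtracted) = 144.4 cm⁴.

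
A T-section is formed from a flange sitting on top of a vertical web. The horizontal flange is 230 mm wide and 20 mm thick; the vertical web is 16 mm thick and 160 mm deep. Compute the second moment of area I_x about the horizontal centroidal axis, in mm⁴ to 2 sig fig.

Break the section into simple shapes (no overlaps), measuring from the bottom-left corner of the bounding box.
Flange: 230 × 20, A = 4 600 mm², y = 170 mm, Ī = 153 333 mm⁴.
Web: 16 × 160, A = 2 560 mm², y = 80 mm, Ī = 5 461 333 mm⁴.
Centroid: ȳ = ΣA·y / ΣA = 137.8 mm.
Transfer each piece to the horizontal centroidal axis using Ī + A·d² with d = y − 137.8:
  flange: d = 32.18 mm → contributes +4 916 511 mm⁴
  web: d = -57.82 mm → contributes +14 020 167 mm⁴
Total I = 18 936 678 mm⁴.

I_x ≈ 1.9 × 10⁷ mm⁴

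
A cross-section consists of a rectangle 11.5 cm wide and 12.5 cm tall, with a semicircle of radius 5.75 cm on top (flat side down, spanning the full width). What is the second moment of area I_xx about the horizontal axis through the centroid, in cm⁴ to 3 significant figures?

Decompose the section into non-overlapping parts with the origin at the bottom-left of its bounding rectangle.
Rectangular body: 11.5 × 12.5, A = 143.75 cm², y = 6.25 cm, Ī = 1871.7 cm⁴.
Semicircular cap: semicircle r = 5.75, A = 51.934 cm², y = 14.94 cm, Ī = 119.98 cm⁴.
Centroid: ȳ = ΣA·y / ΣA = 8.5564 cm.
Transfer each piece to the horizontal axis through the centroid using Ī + A·d² with d = y − 8.5564:
  rectangular body: d = -2.3064 cm → contributes +2636.4 cm⁴
  semicircular cap: d = 6.384 cm → contributes +2236.6 cm⁴
Total I = 4 873 cm⁴.

I_xx ≈ 4870 cm⁴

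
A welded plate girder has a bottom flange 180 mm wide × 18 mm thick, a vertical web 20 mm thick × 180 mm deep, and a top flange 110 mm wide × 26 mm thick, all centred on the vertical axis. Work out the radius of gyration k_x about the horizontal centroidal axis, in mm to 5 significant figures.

Split into non-overlapping primitives; take the origin at the lower-left of the bounding box.
Bottom plate: 180 × 18, A = 3 240 mm², y = 9 mm, Ī = 87 480 mm⁴.
Web plate: 20 × 180, A = 3 600 mm², y = 108 mm, Ī = 9 720 000 mm⁴.
Top plate: 110 × 26, A = 2 860 mm², y = 211 mm, Ī = 161113.3 mm⁴.
Centroid: ȳ = ΣA·y / ΣA = 105.301 mm.
Transfer each piece to the horizontal centroidal axis using Ī + A·d² with d = y − 105.301:
  bottom plate: d = -96.30103 mm → contributes +30 134 879 mm⁴
  web plate: d = 2.698969 mm → contributes +9 746 224 mm⁴
  top plate: d = 105.699 mm → contributes +32 113 811 mm⁴
Total I = 71 994 914 mm⁴.
Radius of gyration: k = √(I/A) = √(71 994 914 / 9 700) = 86.15194 mm.

k_x ≈ 86.152 mm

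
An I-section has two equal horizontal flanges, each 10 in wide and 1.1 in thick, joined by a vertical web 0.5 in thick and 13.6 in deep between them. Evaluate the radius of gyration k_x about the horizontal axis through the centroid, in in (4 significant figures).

k_x ≈ 6.707 in

Split into non-overlapping primitives; take the origin at the lower-left of the bounding box.
Bottom flange: 10 × 1.1, A = 11 in², y = 0.55 in, Ī = 1.10917 in⁴.
Web: 0.5 × 13.6, A = 6.8 in², y = 7.9 in, Ī = 104.811 in⁴.
Top flange: 10 × 1.1, A = 11 in², y = 15.25 in, Ī = 1.10917 in⁴.
By symmetry the centroid is at mid-height, ȳ = 7.9 in.
Transfer each piece to the horizontal axis through the centroid using Ī + A·d² with d = y − 7.9:
  bottom flange: d = -7.35 in → contributes +595.357 in⁴
  web: d = 0 in → contributes +104.811 in⁴
  top flange: d = 7.35 in → contributes +595.357 in⁴
Total I = 1295.52 in⁴.
Radius of gyration: k = √(I/A) = √(1295.52 / 28.8) = 6.70697 in.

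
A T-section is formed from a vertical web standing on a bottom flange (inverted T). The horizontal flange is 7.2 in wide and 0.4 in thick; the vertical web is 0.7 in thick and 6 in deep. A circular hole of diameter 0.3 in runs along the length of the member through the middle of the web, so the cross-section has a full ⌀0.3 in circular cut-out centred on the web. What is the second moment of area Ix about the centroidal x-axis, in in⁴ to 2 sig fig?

Treat the section as a set of non-overlapping primitives; coordinates are from the bounding-box lower-left.
Flange: 7.2 × 0.4, A = 2.88 in², y = 0.2 in, Ī = 0.0384 in⁴.
Web: 0.7 × 6, A = 4.2 in², y = 3.4 in, Ī = 12.6 in⁴.
Hole (subtracted): ⌀0.3, A = 0.07069 in², y = 3.4 in, Ī = 0.0003976 in⁴.
Centroid: ȳ = ΣA·y / ΣA = 2.085 in.
Transfer each piece to the centroidal x-axis using Ī + A·d² with d = y − 2.085:
  flange: d = -1.885 in → contributes +10.27 in⁴
  web: d = 1.315 in → contributes +19.86 in⁴
  hole: d = 1.315 in → contributes −0.1226 in⁴
Total I = 30.01 in⁴.

Ix ≈ 30 in⁴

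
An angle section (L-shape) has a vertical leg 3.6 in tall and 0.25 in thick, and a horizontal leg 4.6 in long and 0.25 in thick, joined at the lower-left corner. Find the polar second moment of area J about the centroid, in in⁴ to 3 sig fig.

Decompose the section into non-overlapping parts with the origin at the bottom-left of its bounding rectangle.
Vertical leg: 0.25 × 3.6, A = 0.9 in², y = 1.8 in, Ī = 0.972 in⁴.
Horizontal leg (remainder): 4.35 × 0.25, A = 1.0875 in², y = 0.125 in, Ī = 0.0056641 in⁴.
Centroid: ȳ = ΣA·y / ΣA = 0.88349 in.
Transfer each piece to the centroidal x-axis using Ī + A·d² with d = y − 0.88349:
  vertical leg: d = 0.91651 in → contributes +1.728 in⁴
  horizontal leg (remainder): d = -0.75849 in → contributes +0.63131 in⁴
Total I = 2.3593 in⁴.
For the y-axis: x̄ = 1.3835 in.
Repeating about the centroidal y-axis gives I_y = 4.3246 in⁴.
Polar second moment: J = I_x + I_y = 6.6839 in⁴.

J ≈ 6.68 in⁴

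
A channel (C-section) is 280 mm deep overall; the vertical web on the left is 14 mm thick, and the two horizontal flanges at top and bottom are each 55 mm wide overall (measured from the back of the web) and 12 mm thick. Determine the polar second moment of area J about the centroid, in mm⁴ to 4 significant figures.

Break the section into simple shapes (no overlaps), measuring from the bottom-left corner of the bounding box.
Web: 14 × 280, A = 3 920 mm², y = 140 mm, Ī = 25 610 667 mm⁴.
Top flange (beyond web): 41 × 12, A = 492 mm², y = 274 mm, Ī = 5 904 mm⁴.
Bottom flange (beyond web): 41 × 12, A = 492 mm², y = 6 mm, Ī = 5 904 mm⁴.
By symmetry the centroid is at mid-height, ȳ = 140 mm.
Transfer each piece to the centroidal x-axis using Ī + A·d² with d = y − 140:
  web: d = 0 mm → contributes +25 610 667 mm⁴
  top flange (beyond web): d = 134 mm → contributes +8 840 256 mm⁴
  bottom flange (beyond web): d = -134 mm → contributes +8 840 256 mm⁴
Total I = 43 291 179 mm⁴.
For the y-axis: x̄ = 12.5179 mm.
Repeating about the centroidal y-axis gives I_y = 796 703 mm⁴.
Polar second moment: J = I_x + I_y = 44 087 882 mm⁴.

J ≈ 4.409 × 10⁷ mm⁴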